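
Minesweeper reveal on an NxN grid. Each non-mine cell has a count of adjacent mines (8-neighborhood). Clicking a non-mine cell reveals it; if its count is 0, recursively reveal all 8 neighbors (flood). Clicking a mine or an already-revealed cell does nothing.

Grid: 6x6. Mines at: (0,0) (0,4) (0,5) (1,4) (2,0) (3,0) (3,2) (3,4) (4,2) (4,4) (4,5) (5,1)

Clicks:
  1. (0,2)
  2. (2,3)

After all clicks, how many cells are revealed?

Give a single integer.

Answer: 9

Derivation:
Click 1 (0,2) count=0: revealed 9 new [(0,1) (0,2) (0,3) (1,1) (1,2) (1,3) (2,1) (2,2) (2,3)] -> total=9
Click 2 (2,3) count=3: revealed 0 new [(none)] -> total=9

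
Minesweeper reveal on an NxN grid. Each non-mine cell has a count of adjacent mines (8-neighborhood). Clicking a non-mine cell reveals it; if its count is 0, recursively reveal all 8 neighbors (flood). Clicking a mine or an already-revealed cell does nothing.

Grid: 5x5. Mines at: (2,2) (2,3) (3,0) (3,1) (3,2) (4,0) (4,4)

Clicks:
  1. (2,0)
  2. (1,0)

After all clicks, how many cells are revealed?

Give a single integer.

Click 1 (2,0) count=2: revealed 1 new [(2,0)] -> total=1
Click 2 (1,0) count=0: revealed 11 new [(0,0) (0,1) (0,2) (0,3) (0,4) (1,0) (1,1) (1,2) (1,3) (1,4) (2,1)] -> total=12

Answer: 12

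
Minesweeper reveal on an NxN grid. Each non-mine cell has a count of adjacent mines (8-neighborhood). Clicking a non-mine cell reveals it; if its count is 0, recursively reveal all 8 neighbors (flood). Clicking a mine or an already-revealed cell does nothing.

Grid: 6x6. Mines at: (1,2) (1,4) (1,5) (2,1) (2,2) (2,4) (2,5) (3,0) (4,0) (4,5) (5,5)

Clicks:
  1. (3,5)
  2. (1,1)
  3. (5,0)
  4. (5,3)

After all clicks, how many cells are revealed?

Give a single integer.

Answer: 15

Derivation:
Click 1 (3,5) count=3: revealed 1 new [(3,5)] -> total=1
Click 2 (1,1) count=3: revealed 1 new [(1,1)] -> total=2
Click 3 (5,0) count=1: revealed 1 new [(5,0)] -> total=3
Click 4 (5,3) count=0: revealed 12 new [(3,1) (3,2) (3,3) (3,4) (4,1) (4,2) (4,3) (4,4) (5,1) (5,2) (5,3) (5,4)] -> total=15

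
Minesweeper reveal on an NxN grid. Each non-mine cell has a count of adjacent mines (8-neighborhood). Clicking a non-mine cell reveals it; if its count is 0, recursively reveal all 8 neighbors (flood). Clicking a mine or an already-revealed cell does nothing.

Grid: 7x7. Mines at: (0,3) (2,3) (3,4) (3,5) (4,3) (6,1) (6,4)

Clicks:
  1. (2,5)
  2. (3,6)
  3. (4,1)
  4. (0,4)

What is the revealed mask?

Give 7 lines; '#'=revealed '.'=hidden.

Click 1 (2,5) count=2: revealed 1 new [(2,5)] -> total=1
Click 2 (3,6) count=1: revealed 1 new [(3,6)] -> total=2
Click 3 (4,1) count=0: revealed 18 new [(0,0) (0,1) (0,2) (1,0) (1,1) (1,2) (2,0) (2,1) (2,2) (3,0) (3,1) (3,2) (4,0) (4,1) (4,2) (5,0) (5,1) (5,2)] -> total=20
Click 4 (0,4) count=1: revealed 1 new [(0,4)] -> total=21

Answer: ###.#..
###....
###..#.
###...#
###....
###....
.......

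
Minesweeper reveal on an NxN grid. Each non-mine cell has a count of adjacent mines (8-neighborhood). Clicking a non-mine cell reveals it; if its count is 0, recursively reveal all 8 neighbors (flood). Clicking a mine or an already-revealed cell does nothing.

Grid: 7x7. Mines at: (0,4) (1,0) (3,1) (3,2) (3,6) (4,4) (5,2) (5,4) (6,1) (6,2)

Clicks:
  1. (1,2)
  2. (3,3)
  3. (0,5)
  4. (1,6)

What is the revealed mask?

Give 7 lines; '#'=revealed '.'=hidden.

Answer: .###.##
.###.##
.###.##
...#...
.......
.......
.......

Derivation:
Click 1 (1,2) count=0: revealed 9 new [(0,1) (0,2) (0,3) (1,1) (1,2) (1,3) (2,1) (2,2) (2,3)] -> total=9
Click 2 (3,3) count=2: revealed 1 new [(3,3)] -> total=10
Click 3 (0,5) count=1: revealed 1 new [(0,5)] -> total=11
Click 4 (1,6) count=0: revealed 5 new [(0,6) (1,5) (1,6) (2,5) (2,6)] -> total=16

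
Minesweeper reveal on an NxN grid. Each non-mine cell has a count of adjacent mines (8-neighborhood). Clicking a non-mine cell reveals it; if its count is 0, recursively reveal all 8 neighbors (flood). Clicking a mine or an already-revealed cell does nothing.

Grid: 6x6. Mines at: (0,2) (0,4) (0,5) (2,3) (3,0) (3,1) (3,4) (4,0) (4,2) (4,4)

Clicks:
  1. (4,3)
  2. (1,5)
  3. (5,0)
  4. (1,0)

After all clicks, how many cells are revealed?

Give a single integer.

Answer: 9

Derivation:
Click 1 (4,3) count=3: revealed 1 new [(4,3)] -> total=1
Click 2 (1,5) count=2: revealed 1 new [(1,5)] -> total=2
Click 3 (5,0) count=1: revealed 1 new [(5,0)] -> total=3
Click 4 (1,0) count=0: revealed 6 new [(0,0) (0,1) (1,0) (1,1) (2,0) (2,1)] -> total=9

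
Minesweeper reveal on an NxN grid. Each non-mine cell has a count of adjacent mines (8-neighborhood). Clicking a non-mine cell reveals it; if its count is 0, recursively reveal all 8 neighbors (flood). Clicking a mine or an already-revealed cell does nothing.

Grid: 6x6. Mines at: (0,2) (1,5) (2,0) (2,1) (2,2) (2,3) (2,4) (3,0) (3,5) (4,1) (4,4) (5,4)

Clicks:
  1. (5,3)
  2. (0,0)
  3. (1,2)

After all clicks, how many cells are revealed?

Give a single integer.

Click 1 (5,3) count=2: revealed 1 new [(5,3)] -> total=1
Click 2 (0,0) count=0: revealed 4 new [(0,0) (0,1) (1,0) (1,1)] -> total=5
Click 3 (1,2) count=4: revealed 1 new [(1,2)] -> total=6

Answer: 6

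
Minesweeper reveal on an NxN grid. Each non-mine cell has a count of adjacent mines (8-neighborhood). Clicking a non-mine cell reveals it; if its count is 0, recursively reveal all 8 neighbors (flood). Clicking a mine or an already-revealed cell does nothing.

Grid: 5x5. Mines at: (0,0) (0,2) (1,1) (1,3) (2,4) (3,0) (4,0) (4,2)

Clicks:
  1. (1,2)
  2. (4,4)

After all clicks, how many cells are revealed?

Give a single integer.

Click 1 (1,2) count=3: revealed 1 new [(1,2)] -> total=1
Click 2 (4,4) count=0: revealed 4 new [(3,3) (3,4) (4,3) (4,4)] -> total=5

Answer: 5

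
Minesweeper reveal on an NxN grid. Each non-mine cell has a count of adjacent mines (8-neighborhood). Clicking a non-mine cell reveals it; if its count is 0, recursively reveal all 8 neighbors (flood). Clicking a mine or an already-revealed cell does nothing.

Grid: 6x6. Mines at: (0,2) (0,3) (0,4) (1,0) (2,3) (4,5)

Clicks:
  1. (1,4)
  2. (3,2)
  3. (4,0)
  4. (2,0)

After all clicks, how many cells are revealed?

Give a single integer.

Click 1 (1,4) count=3: revealed 1 new [(1,4)] -> total=1
Click 2 (3,2) count=1: revealed 1 new [(3,2)] -> total=2
Click 3 (4,0) count=0: revealed 17 new [(2,0) (2,1) (2,2) (3,0) (3,1) (3,3) (3,4) (4,0) (4,1) (4,2) (4,3) (4,4) (5,0) (5,1) (5,2) (5,3) (5,4)] -> total=19
Click 4 (2,0) count=1: revealed 0 new [(none)] -> total=19

Answer: 19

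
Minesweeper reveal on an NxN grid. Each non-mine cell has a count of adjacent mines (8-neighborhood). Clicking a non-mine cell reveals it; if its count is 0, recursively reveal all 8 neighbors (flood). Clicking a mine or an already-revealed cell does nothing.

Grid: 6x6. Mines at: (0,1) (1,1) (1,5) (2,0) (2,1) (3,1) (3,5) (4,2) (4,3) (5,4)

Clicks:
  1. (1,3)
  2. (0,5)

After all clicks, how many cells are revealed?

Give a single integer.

Click 1 (1,3) count=0: revealed 12 new [(0,2) (0,3) (0,4) (1,2) (1,3) (1,4) (2,2) (2,3) (2,4) (3,2) (3,3) (3,4)] -> total=12
Click 2 (0,5) count=1: revealed 1 new [(0,5)] -> total=13

Answer: 13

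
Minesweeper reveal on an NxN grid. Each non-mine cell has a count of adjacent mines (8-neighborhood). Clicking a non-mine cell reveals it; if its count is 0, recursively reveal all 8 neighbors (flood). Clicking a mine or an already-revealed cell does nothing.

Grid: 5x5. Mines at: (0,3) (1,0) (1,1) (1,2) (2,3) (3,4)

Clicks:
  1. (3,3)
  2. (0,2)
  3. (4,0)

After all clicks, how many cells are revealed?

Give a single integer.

Answer: 12

Derivation:
Click 1 (3,3) count=2: revealed 1 new [(3,3)] -> total=1
Click 2 (0,2) count=3: revealed 1 new [(0,2)] -> total=2
Click 3 (4,0) count=0: revealed 10 new [(2,0) (2,1) (2,2) (3,0) (3,1) (3,2) (4,0) (4,1) (4,2) (4,3)] -> total=12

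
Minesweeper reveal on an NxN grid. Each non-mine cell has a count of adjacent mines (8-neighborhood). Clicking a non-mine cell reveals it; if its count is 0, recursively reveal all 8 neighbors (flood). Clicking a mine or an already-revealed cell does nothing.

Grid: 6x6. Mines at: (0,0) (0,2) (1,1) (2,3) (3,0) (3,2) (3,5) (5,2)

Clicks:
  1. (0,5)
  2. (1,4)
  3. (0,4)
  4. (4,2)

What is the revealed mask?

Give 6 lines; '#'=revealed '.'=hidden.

Click 1 (0,5) count=0: revealed 8 new [(0,3) (0,4) (0,5) (1,3) (1,4) (1,5) (2,4) (2,5)] -> total=8
Click 2 (1,4) count=1: revealed 0 new [(none)] -> total=8
Click 3 (0,4) count=0: revealed 0 new [(none)] -> total=8
Click 4 (4,2) count=2: revealed 1 new [(4,2)] -> total=9

Answer: ...###
...###
....##
......
..#...
......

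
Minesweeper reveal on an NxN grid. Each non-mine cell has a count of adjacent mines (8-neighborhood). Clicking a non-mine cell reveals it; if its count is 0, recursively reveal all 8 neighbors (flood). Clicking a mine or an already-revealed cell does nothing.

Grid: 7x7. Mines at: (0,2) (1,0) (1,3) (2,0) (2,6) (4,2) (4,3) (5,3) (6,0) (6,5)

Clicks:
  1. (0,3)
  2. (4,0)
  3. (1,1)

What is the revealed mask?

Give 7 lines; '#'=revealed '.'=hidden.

Answer: ...#...
.#.....
.......
##.....
##.....
##.....
.......

Derivation:
Click 1 (0,3) count=2: revealed 1 new [(0,3)] -> total=1
Click 2 (4,0) count=0: revealed 6 new [(3,0) (3,1) (4,0) (4,1) (5,0) (5,1)] -> total=7
Click 3 (1,1) count=3: revealed 1 new [(1,1)] -> total=8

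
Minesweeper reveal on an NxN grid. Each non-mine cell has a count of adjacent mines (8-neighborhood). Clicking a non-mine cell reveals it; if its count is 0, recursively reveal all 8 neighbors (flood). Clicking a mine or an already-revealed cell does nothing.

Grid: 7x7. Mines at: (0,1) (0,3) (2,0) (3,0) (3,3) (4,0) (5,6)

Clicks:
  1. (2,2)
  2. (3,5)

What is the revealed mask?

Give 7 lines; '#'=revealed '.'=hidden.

Answer: ....###
....###
..#.###
....###
....###
.......
.......

Derivation:
Click 1 (2,2) count=1: revealed 1 new [(2,2)] -> total=1
Click 2 (3,5) count=0: revealed 15 new [(0,4) (0,5) (0,6) (1,4) (1,5) (1,6) (2,4) (2,5) (2,6) (3,4) (3,5) (3,6) (4,4) (4,5) (4,6)] -> total=16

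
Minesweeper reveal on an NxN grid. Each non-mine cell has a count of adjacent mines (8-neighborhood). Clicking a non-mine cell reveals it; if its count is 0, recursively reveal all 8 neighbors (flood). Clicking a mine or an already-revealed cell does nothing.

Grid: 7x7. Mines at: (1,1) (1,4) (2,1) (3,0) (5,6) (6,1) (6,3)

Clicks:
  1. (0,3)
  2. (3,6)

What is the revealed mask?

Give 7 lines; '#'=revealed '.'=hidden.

Answer: ...#.##
.....##
..#####
.######
.######
.#####.
.......

Derivation:
Click 1 (0,3) count=1: revealed 1 new [(0,3)] -> total=1
Click 2 (3,6) count=0: revealed 26 new [(0,5) (0,6) (1,5) (1,6) (2,2) (2,3) (2,4) (2,5) (2,6) (3,1) (3,2) (3,3) (3,4) (3,5) (3,6) (4,1) (4,2) (4,3) (4,4) (4,5) (4,6) (5,1) (5,2) (5,3) (5,4) (5,5)] -> total=27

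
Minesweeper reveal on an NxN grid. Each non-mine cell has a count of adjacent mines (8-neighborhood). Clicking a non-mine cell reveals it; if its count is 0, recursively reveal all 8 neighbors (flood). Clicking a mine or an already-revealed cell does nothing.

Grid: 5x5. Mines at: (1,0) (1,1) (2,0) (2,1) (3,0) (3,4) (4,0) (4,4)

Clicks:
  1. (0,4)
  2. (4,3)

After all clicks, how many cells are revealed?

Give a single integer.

Click 1 (0,4) count=0: revealed 9 new [(0,2) (0,3) (0,4) (1,2) (1,3) (1,4) (2,2) (2,3) (2,4)] -> total=9
Click 2 (4,3) count=2: revealed 1 new [(4,3)] -> total=10

Answer: 10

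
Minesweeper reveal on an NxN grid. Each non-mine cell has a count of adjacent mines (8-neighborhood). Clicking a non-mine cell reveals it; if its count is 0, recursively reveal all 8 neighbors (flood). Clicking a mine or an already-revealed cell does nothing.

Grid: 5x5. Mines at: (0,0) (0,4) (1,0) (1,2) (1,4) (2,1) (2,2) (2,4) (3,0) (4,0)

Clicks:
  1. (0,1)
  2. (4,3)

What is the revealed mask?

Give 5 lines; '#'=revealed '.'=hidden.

Click 1 (0,1) count=3: revealed 1 new [(0,1)] -> total=1
Click 2 (4,3) count=0: revealed 8 new [(3,1) (3,2) (3,3) (3,4) (4,1) (4,2) (4,3) (4,4)] -> total=9

Answer: .#...
.....
.....
.####
.####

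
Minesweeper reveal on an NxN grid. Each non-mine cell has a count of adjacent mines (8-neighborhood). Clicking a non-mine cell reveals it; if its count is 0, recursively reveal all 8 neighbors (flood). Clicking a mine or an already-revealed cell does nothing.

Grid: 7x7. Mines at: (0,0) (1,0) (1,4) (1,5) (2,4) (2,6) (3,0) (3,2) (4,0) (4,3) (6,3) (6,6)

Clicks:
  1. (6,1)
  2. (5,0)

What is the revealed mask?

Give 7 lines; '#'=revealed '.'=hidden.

Answer: .......
.......
.......
.......
.......
###....
###....

Derivation:
Click 1 (6,1) count=0: revealed 6 new [(5,0) (5,1) (5,2) (6,0) (6,1) (6,2)] -> total=6
Click 2 (5,0) count=1: revealed 0 new [(none)] -> total=6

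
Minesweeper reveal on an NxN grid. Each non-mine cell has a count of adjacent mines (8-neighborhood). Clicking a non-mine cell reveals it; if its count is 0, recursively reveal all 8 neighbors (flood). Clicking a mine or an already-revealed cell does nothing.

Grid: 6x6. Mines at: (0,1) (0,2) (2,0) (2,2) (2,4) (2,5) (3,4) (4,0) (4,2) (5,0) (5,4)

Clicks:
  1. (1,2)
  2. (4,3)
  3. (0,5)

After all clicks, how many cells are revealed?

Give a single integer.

Answer: 8

Derivation:
Click 1 (1,2) count=3: revealed 1 new [(1,2)] -> total=1
Click 2 (4,3) count=3: revealed 1 new [(4,3)] -> total=2
Click 3 (0,5) count=0: revealed 6 new [(0,3) (0,4) (0,5) (1,3) (1,4) (1,5)] -> total=8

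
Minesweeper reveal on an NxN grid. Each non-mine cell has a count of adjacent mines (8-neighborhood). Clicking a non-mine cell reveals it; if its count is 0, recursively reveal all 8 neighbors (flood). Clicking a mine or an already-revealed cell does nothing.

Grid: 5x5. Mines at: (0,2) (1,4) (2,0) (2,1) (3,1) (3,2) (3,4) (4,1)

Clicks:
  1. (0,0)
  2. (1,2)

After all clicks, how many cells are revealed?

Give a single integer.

Click 1 (0,0) count=0: revealed 4 new [(0,0) (0,1) (1,0) (1,1)] -> total=4
Click 2 (1,2) count=2: revealed 1 new [(1,2)] -> total=5

Answer: 5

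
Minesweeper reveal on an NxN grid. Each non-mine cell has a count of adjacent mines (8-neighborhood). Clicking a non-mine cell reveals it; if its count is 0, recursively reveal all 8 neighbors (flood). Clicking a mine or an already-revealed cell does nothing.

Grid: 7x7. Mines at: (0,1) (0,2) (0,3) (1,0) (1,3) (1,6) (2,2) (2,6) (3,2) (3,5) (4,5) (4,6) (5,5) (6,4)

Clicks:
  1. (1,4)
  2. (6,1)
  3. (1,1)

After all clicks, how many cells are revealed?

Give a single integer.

Click 1 (1,4) count=2: revealed 1 new [(1,4)] -> total=1
Click 2 (6,1) count=0: revealed 16 new [(2,0) (2,1) (3,0) (3,1) (4,0) (4,1) (4,2) (4,3) (5,0) (5,1) (5,2) (5,3) (6,0) (6,1) (6,2) (6,3)] -> total=17
Click 3 (1,1) count=4: revealed 1 new [(1,1)] -> total=18

Answer: 18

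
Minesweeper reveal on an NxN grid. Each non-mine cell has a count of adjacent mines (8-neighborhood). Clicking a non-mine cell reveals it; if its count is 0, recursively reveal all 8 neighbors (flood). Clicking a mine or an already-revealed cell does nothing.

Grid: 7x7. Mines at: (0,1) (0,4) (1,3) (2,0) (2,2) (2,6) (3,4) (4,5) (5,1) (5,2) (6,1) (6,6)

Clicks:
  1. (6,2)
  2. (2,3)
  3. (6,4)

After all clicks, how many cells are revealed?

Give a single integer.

Click 1 (6,2) count=3: revealed 1 new [(6,2)] -> total=1
Click 2 (2,3) count=3: revealed 1 new [(2,3)] -> total=2
Click 3 (6,4) count=0: revealed 6 new [(5,3) (5,4) (5,5) (6,3) (6,4) (6,5)] -> total=8

Answer: 8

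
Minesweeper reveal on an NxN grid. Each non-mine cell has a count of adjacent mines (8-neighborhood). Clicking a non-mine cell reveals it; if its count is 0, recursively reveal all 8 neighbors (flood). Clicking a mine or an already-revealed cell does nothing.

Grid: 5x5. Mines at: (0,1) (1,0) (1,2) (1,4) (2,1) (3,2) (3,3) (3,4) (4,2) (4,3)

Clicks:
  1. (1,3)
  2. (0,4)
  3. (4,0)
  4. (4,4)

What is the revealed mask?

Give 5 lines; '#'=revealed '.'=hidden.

Click 1 (1,3) count=2: revealed 1 new [(1,3)] -> total=1
Click 2 (0,4) count=1: revealed 1 new [(0,4)] -> total=2
Click 3 (4,0) count=0: revealed 4 new [(3,0) (3,1) (4,0) (4,1)] -> total=6
Click 4 (4,4) count=3: revealed 1 new [(4,4)] -> total=7

Answer: ....#
...#.
.....
##...
##..#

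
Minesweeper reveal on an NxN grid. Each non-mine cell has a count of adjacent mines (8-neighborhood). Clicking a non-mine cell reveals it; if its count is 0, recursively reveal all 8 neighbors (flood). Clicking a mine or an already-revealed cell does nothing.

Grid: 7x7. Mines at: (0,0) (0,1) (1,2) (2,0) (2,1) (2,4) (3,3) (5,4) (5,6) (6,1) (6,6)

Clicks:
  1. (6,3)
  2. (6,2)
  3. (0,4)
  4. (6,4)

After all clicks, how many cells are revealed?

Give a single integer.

Answer: 17

Derivation:
Click 1 (6,3) count=1: revealed 1 new [(6,3)] -> total=1
Click 2 (6,2) count=1: revealed 1 new [(6,2)] -> total=2
Click 3 (0,4) count=0: revealed 14 new [(0,3) (0,4) (0,5) (0,6) (1,3) (1,4) (1,5) (1,6) (2,5) (2,6) (3,5) (3,6) (4,5) (4,6)] -> total=16
Click 4 (6,4) count=1: revealed 1 new [(6,4)] -> total=17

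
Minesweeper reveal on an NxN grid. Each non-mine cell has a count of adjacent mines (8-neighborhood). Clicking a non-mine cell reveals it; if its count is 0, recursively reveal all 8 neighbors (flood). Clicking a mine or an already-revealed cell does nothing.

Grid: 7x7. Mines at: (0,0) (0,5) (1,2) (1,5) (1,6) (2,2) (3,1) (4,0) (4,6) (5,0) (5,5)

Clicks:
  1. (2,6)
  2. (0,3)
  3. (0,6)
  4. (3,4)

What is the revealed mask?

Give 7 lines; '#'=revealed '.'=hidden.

Click 1 (2,6) count=2: revealed 1 new [(2,6)] -> total=1
Click 2 (0,3) count=1: revealed 1 new [(0,3)] -> total=2
Click 3 (0,6) count=3: revealed 1 new [(0,6)] -> total=3
Click 4 (3,4) count=0: revealed 20 new [(2,3) (2,4) (2,5) (3,2) (3,3) (3,4) (3,5) (4,1) (4,2) (4,3) (4,4) (4,5) (5,1) (5,2) (5,3) (5,4) (6,1) (6,2) (6,3) (6,4)] -> total=23

Answer: ...#..#
.......
...####
..####.
.#####.
.####..
.####..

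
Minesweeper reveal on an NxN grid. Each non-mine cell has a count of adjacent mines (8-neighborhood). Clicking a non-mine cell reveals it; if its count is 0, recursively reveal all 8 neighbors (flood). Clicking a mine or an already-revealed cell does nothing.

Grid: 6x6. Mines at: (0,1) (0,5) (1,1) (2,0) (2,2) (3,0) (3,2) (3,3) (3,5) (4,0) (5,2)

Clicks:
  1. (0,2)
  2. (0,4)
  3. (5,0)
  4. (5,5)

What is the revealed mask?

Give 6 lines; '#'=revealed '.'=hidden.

Click 1 (0,2) count=2: revealed 1 new [(0,2)] -> total=1
Click 2 (0,4) count=1: revealed 1 new [(0,4)] -> total=2
Click 3 (5,0) count=1: revealed 1 new [(5,0)] -> total=3
Click 4 (5,5) count=0: revealed 6 new [(4,3) (4,4) (4,5) (5,3) (5,4) (5,5)] -> total=9

Answer: ..#.#.
......
......
......
...###
#..###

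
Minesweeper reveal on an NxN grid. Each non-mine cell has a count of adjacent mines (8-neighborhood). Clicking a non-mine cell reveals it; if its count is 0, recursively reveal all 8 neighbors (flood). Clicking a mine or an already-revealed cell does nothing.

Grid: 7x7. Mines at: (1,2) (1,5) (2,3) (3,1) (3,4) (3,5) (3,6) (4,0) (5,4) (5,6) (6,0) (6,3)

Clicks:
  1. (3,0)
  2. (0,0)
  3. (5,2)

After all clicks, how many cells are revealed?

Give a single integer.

Answer: 8

Derivation:
Click 1 (3,0) count=2: revealed 1 new [(3,0)] -> total=1
Click 2 (0,0) count=0: revealed 6 new [(0,0) (0,1) (1,0) (1,1) (2,0) (2,1)] -> total=7
Click 3 (5,2) count=1: revealed 1 new [(5,2)] -> total=8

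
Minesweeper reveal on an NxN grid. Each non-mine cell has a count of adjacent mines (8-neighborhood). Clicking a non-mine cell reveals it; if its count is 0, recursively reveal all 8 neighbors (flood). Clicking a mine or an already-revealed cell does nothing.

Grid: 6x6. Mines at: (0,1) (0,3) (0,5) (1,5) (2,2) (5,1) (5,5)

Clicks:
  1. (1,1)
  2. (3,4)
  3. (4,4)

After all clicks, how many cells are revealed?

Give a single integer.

Answer: 15

Derivation:
Click 1 (1,1) count=2: revealed 1 new [(1,1)] -> total=1
Click 2 (3,4) count=0: revealed 14 new [(2,3) (2,4) (2,5) (3,2) (3,3) (3,4) (3,5) (4,2) (4,3) (4,4) (4,5) (5,2) (5,3) (5,4)] -> total=15
Click 3 (4,4) count=1: revealed 0 new [(none)] -> total=15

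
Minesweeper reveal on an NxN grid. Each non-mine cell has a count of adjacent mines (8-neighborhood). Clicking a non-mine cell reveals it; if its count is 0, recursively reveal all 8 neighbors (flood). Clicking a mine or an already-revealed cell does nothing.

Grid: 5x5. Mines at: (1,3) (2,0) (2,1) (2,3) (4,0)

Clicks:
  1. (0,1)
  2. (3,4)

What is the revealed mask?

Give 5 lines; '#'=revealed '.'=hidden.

Click 1 (0,1) count=0: revealed 6 new [(0,0) (0,1) (0,2) (1,0) (1,1) (1,2)] -> total=6
Click 2 (3,4) count=1: revealed 1 new [(3,4)] -> total=7

Answer: ###..
###..
.....
....#
.....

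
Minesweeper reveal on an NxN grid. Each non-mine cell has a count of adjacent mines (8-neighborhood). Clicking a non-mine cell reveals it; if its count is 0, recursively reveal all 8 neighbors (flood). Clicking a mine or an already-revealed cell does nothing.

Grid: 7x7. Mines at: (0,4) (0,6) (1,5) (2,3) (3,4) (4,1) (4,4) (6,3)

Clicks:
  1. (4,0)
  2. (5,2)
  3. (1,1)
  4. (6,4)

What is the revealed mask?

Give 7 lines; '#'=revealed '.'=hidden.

Answer: ####...
####...
###....
###....
#......
..#....
....#..

Derivation:
Click 1 (4,0) count=1: revealed 1 new [(4,0)] -> total=1
Click 2 (5,2) count=2: revealed 1 new [(5,2)] -> total=2
Click 3 (1,1) count=0: revealed 14 new [(0,0) (0,1) (0,2) (0,3) (1,0) (1,1) (1,2) (1,3) (2,0) (2,1) (2,2) (3,0) (3,1) (3,2)] -> total=16
Click 4 (6,4) count=1: revealed 1 new [(6,4)] -> total=17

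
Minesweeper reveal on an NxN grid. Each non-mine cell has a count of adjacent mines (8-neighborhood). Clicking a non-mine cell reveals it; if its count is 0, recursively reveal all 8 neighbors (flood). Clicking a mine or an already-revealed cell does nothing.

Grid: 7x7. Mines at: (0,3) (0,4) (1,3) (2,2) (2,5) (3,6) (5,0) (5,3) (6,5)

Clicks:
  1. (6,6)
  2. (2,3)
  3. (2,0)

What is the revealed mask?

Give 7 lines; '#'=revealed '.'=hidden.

Click 1 (6,6) count=1: revealed 1 new [(6,6)] -> total=1
Click 2 (2,3) count=2: revealed 1 new [(2,3)] -> total=2
Click 3 (2,0) count=0: revealed 12 new [(0,0) (0,1) (0,2) (1,0) (1,1) (1,2) (2,0) (2,1) (3,0) (3,1) (4,0) (4,1)] -> total=14

Answer: ###....
###....
##.#...
##.....
##.....
.......
......#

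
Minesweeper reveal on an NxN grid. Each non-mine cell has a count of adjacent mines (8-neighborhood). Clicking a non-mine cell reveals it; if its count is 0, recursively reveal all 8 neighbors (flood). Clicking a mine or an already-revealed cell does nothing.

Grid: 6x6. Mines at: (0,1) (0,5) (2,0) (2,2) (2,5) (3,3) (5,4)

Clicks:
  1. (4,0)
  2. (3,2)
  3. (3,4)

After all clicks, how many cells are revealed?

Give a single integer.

Answer: 12

Derivation:
Click 1 (4,0) count=0: revealed 11 new [(3,0) (3,1) (3,2) (4,0) (4,1) (4,2) (4,3) (5,0) (5,1) (5,2) (5,3)] -> total=11
Click 2 (3,2) count=2: revealed 0 new [(none)] -> total=11
Click 3 (3,4) count=2: revealed 1 new [(3,4)] -> total=12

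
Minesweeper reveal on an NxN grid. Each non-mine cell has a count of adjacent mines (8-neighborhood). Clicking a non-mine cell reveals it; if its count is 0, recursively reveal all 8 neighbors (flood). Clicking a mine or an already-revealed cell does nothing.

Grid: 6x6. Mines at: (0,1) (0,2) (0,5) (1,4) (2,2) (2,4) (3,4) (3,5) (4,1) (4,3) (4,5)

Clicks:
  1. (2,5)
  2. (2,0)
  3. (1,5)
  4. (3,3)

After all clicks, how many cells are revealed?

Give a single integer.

Click 1 (2,5) count=4: revealed 1 new [(2,5)] -> total=1
Click 2 (2,0) count=0: revealed 6 new [(1,0) (1,1) (2,0) (2,1) (3,0) (3,1)] -> total=7
Click 3 (1,5) count=3: revealed 1 new [(1,5)] -> total=8
Click 4 (3,3) count=4: revealed 1 new [(3,3)] -> total=9

Answer: 9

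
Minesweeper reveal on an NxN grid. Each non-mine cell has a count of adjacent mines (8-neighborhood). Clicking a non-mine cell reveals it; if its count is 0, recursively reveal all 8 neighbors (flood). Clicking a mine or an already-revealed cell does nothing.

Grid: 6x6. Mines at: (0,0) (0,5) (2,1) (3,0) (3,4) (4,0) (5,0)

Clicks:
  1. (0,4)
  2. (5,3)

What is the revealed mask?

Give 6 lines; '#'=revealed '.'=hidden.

Click 1 (0,4) count=1: revealed 1 new [(0,4)] -> total=1
Click 2 (5,3) count=0: revealed 13 new [(3,1) (3,2) (3,3) (4,1) (4,2) (4,3) (4,4) (4,5) (5,1) (5,2) (5,3) (5,4) (5,5)] -> total=14

Answer: ....#.
......
......
.###..
.#####
.#####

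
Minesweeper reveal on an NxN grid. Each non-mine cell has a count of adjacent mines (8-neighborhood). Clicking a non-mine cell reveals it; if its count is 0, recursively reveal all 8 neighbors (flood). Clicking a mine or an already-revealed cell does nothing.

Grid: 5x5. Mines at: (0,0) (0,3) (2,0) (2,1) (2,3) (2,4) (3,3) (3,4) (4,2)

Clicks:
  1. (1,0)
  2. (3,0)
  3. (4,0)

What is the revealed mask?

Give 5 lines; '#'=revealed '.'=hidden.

Click 1 (1,0) count=3: revealed 1 new [(1,0)] -> total=1
Click 2 (3,0) count=2: revealed 1 new [(3,0)] -> total=2
Click 3 (4,0) count=0: revealed 3 new [(3,1) (4,0) (4,1)] -> total=5

Answer: .....
#....
.....
##...
##...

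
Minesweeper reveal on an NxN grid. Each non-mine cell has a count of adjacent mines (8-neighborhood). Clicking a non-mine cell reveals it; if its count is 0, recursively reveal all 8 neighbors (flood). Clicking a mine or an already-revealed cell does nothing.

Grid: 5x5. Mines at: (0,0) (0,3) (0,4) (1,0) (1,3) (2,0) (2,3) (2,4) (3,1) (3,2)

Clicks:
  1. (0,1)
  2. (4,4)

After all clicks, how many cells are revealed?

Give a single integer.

Answer: 5

Derivation:
Click 1 (0,1) count=2: revealed 1 new [(0,1)] -> total=1
Click 2 (4,4) count=0: revealed 4 new [(3,3) (3,4) (4,3) (4,4)] -> total=5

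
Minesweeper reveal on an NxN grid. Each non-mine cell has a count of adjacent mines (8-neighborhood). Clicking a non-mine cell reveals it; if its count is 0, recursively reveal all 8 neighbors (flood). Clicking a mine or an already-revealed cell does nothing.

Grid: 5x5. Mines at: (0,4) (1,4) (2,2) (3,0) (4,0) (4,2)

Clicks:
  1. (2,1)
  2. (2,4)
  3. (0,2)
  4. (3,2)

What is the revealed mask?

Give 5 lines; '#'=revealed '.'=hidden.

Click 1 (2,1) count=2: revealed 1 new [(2,1)] -> total=1
Click 2 (2,4) count=1: revealed 1 new [(2,4)] -> total=2
Click 3 (0,2) count=0: revealed 9 new [(0,0) (0,1) (0,2) (0,3) (1,0) (1,1) (1,2) (1,3) (2,0)] -> total=11
Click 4 (3,2) count=2: revealed 1 new [(3,2)] -> total=12

Answer: ####.
####.
##..#
..#..
.....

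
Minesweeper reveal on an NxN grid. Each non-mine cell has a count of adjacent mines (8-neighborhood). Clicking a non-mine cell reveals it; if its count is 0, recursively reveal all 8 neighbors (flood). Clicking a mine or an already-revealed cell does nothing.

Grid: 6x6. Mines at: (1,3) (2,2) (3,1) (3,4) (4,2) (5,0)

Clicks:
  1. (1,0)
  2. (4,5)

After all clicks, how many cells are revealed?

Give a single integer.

Answer: 9

Derivation:
Click 1 (1,0) count=0: revealed 8 new [(0,0) (0,1) (0,2) (1,0) (1,1) (1,2) (2,0) (2,1)] -> total=8
Click 2 (4,5) count=1: revealed 1 new [(4,5)] -> total=9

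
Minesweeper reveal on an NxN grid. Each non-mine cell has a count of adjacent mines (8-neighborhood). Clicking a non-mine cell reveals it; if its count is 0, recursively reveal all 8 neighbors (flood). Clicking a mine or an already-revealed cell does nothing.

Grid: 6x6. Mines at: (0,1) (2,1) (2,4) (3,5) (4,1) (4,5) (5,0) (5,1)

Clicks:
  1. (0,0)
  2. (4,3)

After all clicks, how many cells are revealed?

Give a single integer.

Click 1 (0,0) count=1: revealed 1 new [(0,0)] -> total=1
Click 2 (4,3) count=0: revealed 9 new [(3,2) (3,3) (3,4) (4,2) (4,3) (4,4) (5,2) (5,3) (5,4)] -> total=10

Answer: 10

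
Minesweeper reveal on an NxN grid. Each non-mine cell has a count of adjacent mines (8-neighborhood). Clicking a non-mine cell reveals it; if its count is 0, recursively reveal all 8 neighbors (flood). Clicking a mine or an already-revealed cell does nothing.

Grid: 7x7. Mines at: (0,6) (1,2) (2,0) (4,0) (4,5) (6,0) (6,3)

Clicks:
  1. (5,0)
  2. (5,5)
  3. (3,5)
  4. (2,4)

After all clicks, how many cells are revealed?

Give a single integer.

Click 1 (5,0) count=2: revealed 1 new [(5,0)] -> total=1
Click 2 (5,5) count=1: revealed 1 new [(5,5)] -> total=2
Click 3 (3,5) count=1: revealed 1 new [(3,5)] -> total=3
Click 4 (2,4) count=0: revealed 26 new [(0,3) (0,4) (0,5) (1,3) (1,4) (1,5) (1,6) (2,1) (2,2) (2,3) (2,4) (2,5) (2,6) (3,1) (3,2) (3,3) (3,4) (3,6) (4,1) (4,2) (4,3) (4,4) (5,1) (5,2) (5,3) (5,4)] -> total=29

Answer: 29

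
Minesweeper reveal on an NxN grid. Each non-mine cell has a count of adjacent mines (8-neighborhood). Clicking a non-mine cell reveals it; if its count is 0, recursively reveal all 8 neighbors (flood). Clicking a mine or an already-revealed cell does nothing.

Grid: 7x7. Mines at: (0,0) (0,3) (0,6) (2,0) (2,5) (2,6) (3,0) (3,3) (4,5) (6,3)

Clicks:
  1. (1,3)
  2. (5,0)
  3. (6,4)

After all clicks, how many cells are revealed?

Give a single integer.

Click 1 (1,3) count=1: revealed 1 new [(1,3)] -> total=1
Click 2 (5,0) count=0: revealed 9 new [(4,0) (4,1) (4,2) (5,0) (5,1) (5,2) (6,0) (6,1) (6,2)] -> total=10
Click 3 (6,4) count=1: revealed 1 new [(6,4)] -> total=11

Answer: 11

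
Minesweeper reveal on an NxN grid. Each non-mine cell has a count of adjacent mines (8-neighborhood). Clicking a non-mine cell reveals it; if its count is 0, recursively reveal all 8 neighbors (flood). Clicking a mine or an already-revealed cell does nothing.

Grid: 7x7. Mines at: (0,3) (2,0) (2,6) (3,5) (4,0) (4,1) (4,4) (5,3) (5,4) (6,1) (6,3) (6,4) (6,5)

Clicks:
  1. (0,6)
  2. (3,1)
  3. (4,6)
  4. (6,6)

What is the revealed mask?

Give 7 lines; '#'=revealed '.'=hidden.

Answer: ....###
....###
.......
.#.....
......#
.......
......#

Derivation:
Click 1 (0,6) count=0: revealed 6 new [(0,4) (0,5) (0,6) (1,4) (1,5) (1,6)] -> total=6
Click 2 (3,1) count=3: revealed 1 new [(3,1)] -> total=7
Click 3 (4,6) count=1: revealed 1 new [(4,6)] -> total=8
Click 4 (6,6) count=1: revealed 1 new [(6,6)] -> total=9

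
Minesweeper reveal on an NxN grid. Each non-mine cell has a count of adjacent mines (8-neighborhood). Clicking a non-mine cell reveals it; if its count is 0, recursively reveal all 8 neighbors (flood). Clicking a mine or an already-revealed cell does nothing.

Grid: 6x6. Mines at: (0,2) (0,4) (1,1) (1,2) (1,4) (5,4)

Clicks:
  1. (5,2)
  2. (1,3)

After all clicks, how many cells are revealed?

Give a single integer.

Answer: 23

Derivation:
Click 1 (5,2) count=0: revealed 22 new [(2,0) (2,1) (2,2) (2,3) (2,4) (2,5) (3,0) (3,1) (3,2) (3,3) (3,4) (3,5) (4,0) (4,1) (4,2) (4,3) (4,4) (4,5) (5,0) (5,1) (5,2) (5,3)] -> total=22
Click 2 (1,3) count=4: revealed 1 new [(1,3)] -> total=23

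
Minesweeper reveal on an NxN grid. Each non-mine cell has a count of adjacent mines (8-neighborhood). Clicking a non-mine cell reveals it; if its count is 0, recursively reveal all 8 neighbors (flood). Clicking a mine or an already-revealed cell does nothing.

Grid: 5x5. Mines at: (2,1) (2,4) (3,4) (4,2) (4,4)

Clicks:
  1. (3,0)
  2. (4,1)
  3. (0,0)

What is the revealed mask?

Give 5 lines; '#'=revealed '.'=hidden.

Answer: #####
#####
.....
#....
.#...

Derivation:
Click 1 (3,0) count=1: revealed 1 new [(3,0)] -> total=1
Click 2 (4,1) count=1: revealed 1 new [(4,1)] -> total=2
Click 3 (0,0) count=0: revealed 10 new [(0,0) (0,1) (0,2) (0,3) (0,4) (1,0) (1,1) (1,2) (1,3) (1,4)] -> total=12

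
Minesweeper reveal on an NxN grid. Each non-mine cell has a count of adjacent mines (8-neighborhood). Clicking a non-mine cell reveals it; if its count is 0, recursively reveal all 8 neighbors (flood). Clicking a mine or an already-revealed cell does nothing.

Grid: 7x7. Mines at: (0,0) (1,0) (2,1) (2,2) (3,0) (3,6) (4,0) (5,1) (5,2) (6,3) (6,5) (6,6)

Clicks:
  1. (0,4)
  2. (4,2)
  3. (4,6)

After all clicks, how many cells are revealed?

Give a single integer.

Answer: 27

Derivation:
Click 1 (0,4) count=0: revealed 25 new [(0,1) (0,2) (0,3) (0,4) (0,5) (0,6) (1,1) (1,2) (1,3) (1,4) (1,5) (1,6) (2,3) (2,4) (2,5) (2,6) (3,3) (3,4) (3,5) (4,3) (4,4) (4,5) (5,3) (5,4) (5,5)] -> total=25
Click 2 (4,2) count=2: revealed 1 new [(4,2)] -> total=26
Click 3 (4,6) count=1: revealed 1 new [(4,6)] -> total=27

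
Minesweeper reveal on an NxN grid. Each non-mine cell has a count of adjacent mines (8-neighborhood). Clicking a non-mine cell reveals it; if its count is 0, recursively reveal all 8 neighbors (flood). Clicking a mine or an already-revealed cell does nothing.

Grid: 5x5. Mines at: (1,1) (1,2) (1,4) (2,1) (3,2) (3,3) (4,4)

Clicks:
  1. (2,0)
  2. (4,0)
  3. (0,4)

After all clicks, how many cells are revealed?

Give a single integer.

Answer: 6

Derivation:
Click 1 (2,0) count=2: revealed 1 new [(2,0)] -> total=1
Click 2 (4,0) count=0: revealed 4 new [(3,0) (3,1) (4,0) (4,1)] -> total=5
Click 3 (0,4) count=1: revealed 1 new [(0,4)] -> total=6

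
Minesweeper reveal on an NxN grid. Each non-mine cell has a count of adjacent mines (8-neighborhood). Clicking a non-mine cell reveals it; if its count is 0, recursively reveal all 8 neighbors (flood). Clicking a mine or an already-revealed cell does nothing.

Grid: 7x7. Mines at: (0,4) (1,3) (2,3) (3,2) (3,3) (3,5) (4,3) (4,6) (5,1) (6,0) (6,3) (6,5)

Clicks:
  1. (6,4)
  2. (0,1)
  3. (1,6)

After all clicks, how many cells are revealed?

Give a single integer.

Click 1 (6,4) count=2: revealed 1 new [(6,4)] -> total=1
Click 2 (0,1) count=0: revealed 13 new [(0,0) (0,1) (0,2) (1,0) (1,1) (1,2) (2,0) (2,1) (2,2) (3,0) (3,1) (4,0) (4,1)] -> total=14
Click 3 (1,6) count=0: revealed 6 new [(0,5) (0,6) (1,5) (1,6) (2,5) (2,6)] -> total=20

Answer: 20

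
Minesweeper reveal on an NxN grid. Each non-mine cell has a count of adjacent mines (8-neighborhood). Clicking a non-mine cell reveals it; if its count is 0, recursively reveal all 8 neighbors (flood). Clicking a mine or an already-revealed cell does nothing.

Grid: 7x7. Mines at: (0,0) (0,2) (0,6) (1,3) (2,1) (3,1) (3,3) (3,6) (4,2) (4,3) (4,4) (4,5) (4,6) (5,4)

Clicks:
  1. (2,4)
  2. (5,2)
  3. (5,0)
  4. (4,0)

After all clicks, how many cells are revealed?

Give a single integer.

Answer: 11

Derivation:
Click 1 (2,4) count=2: revealed 1 new [(2,4)] -> total=1
Click 2 (5,2) count=2: revealed 1 new [(5,2)] -> total=2
Click 3 (5,0) count=0: revealed 9 new [(4,0) (4,1) (5,0) (5,1) (5,3) (6,0) (6,1) (6,2) (6,3)] -> total=11
Click 4 (4,0) count=1: revealed 0 new [(none)] -> total=11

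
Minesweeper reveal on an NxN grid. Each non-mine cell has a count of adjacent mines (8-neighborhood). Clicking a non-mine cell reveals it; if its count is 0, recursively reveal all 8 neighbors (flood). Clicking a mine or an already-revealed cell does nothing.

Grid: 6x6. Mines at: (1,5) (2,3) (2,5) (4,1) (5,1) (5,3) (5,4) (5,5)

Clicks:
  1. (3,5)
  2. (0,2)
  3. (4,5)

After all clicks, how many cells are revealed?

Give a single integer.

Answer: 18

Derivation:
Click 1 (3,5) count=1: revealed 1 new [(3,5)] -> total=1
Click 2 (0,2) count=0: revealed 16 new [(0,0) (0,1) (0,2) (0,3) (0,4) (1,0) (1,1) (1,2) (1,3) (1,4) (2,0) (2,1) (2,2) (3,0) (3,1) (3,2)] -> total=17
Click 3 (4,5) count=2: revealed 1 new [(4,5)] -> total=18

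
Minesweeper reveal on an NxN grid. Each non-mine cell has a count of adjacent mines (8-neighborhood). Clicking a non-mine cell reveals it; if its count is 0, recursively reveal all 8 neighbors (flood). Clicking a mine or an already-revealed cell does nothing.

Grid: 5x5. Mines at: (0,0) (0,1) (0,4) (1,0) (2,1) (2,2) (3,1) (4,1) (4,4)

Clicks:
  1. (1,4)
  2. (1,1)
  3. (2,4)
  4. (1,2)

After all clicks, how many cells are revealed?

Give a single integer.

Click 1 (1,4) count=1: revealed 1 new [(1,4)] -> total=1
Click 2 (1,1) count=5: revealed 1 new [(1,1)] -> total=2
Click 3 (2,4) count=0: revealed 5 new [(1,3) (2,3) (2,4) (3,3) (3,4)] -> total=7
Click 4 (1,2) count=3: revealed 1 new [(1,2)] -> total=8

Answer: 8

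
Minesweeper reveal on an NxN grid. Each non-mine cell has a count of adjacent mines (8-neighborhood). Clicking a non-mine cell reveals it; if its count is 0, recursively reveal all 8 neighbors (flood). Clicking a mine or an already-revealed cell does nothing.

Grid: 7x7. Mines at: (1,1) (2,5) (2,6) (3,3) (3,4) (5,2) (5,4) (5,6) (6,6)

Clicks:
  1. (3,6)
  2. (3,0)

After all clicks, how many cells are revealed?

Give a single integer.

Answer: 14

Derivation:
Click 1 (3,6) count=2: revealed 1 new [(3,6)] -> total=1
Click 2 (3,0) count=0: revealed 13 new [(2,0) (2,1) (2,2) (3,0) (3,1) (3,2) (4,0) (4,1) (4,2) (5,0) (5,1) (6,0) (6,1)] -> total=14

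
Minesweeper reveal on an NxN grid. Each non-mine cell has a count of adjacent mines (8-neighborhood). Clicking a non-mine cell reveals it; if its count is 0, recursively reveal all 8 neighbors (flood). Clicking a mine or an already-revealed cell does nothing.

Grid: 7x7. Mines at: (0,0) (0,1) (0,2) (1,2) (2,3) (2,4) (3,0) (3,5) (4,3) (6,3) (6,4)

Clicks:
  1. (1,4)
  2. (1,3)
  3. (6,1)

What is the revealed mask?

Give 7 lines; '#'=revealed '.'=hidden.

Click 1 (1,4) count=2: revealed 1 new [(1,4)] -> total=1
Click 2 (1,3) count=4: revealed 1 new [(1,3)] -> total=2
Click 3 (6,1) count=0: revealed 9 new [(4,0) (4,1) (4,2) (5,0) (5,1) (5,2) (6,0) (6,1) (6,2)] -> total=11

Answer: .......
...##..
.......
.......
###....
###....
###....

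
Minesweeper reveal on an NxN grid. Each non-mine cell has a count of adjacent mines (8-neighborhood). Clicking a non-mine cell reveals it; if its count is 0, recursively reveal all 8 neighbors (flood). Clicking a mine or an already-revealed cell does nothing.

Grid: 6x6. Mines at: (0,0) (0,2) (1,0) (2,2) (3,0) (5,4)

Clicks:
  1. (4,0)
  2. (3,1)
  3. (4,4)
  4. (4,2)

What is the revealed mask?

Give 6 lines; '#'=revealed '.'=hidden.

Click 1 (4,0) count=1: revealed 1 new [(4,0)] -> total=1
Click 2 (3,1) count=2: revealed 1 new [(3,1)] -> total=2
Click 3 (4,4) count=1: revealed 1 new [(4,4)] -> total=3
Click 4 (4,2) count=0: revealed 9 new [(3,2) (3,3) (4,1) (4,2) (4,3) (5,0) (5,1) (5,2) (5,3)] -> total=12

Answer: ......
......
......
.###..
#####.
####..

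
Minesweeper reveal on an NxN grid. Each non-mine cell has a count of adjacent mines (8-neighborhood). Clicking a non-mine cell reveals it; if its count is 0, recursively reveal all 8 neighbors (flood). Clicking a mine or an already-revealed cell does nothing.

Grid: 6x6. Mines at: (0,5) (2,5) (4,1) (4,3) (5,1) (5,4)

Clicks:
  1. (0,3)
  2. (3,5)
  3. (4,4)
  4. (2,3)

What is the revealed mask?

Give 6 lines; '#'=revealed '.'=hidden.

Click 1 (0,3) count=0: revealed 20 new [(0,0) (0,1) (0,2) (0,3) (0,4) (1,0) (1,1) (1,2) (1,3) (1,4) (2,0) (2,1) (2,2) (2,3) (2,4) (3,0) (3,1) (3,2) (3,3) (3,4)] -> total=20
Click 2 (3,5) count=1: revealed 1 new [(3,5)] -> total=21
Click 3 (4,4) count=2: revealed 1 new [(4,4)] -> total=22
Click 4 (2,3) count=0: revealed 0 new [(none)] -> total=22

Answer: #####.
#####.
#####.
######
....#.
......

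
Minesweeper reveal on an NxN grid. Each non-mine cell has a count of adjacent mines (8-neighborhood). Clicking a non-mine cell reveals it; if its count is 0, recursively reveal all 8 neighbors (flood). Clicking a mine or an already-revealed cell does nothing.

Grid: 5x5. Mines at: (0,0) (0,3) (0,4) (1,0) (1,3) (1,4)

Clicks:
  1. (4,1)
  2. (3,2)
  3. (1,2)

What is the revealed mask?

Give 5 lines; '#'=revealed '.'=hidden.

Click 1 (4,1) count=0: revealed 15 new [(2,0) (2,1) (2,2) (2,3) (2,4) (3,0) (3,1) (3,2) (3,3) (3,4) (4,0) (4,1) (4,2) (4,3) (4,4)] -> total=15
Click 2 (3,2) count=0: revealed 0 new [(none)] -> total=15
Click 3 (1,2) count=2: revealed 1 new [(1,2)] -> total=16

Answer: .....
..#..
#####
#####
#####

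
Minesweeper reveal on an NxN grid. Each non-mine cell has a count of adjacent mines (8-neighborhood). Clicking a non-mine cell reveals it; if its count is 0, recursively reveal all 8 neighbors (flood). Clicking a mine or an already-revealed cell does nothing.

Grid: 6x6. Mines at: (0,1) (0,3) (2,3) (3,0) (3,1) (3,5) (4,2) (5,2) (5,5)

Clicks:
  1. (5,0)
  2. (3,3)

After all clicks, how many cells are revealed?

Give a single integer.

Click 1 (5,0) count=0: revealed 4 new [(4,0) (4,1) (5,0) (5,1)] -> total=4
Click 2 (3,3) count=2: revealed 1 new [(3,3)] -> total=5

Answer: 5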